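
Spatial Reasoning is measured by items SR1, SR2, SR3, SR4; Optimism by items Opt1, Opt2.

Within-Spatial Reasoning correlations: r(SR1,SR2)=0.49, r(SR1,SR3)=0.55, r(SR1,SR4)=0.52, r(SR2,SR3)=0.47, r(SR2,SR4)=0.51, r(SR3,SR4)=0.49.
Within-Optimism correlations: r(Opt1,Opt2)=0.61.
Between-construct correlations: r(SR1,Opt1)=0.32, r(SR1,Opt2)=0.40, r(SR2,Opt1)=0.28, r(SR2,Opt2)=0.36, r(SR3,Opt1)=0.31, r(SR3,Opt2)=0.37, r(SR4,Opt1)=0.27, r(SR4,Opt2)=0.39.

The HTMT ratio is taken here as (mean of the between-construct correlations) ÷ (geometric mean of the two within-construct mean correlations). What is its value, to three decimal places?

Between-construct mean = 2.70/8 = 0.3375.
Mean within-SR = 3.03/6 = 0.5050; mean within-Opt = 0.61/1 = 0.6100.
Geometric mean = √(0.5050 × 0.6100) = 0.5550.
HTMT = 0.3375 / 0.5550 = 0.608.

0.608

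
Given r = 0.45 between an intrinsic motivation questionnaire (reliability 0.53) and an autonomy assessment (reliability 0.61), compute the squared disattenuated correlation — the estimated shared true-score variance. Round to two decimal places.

0.63

Disattenuated r = 0.45 / √(0.53 × 0.61) = 0.45 / 0.5686 = 0.7914.
Shared true-score variance = 0.7914² = 0.6263 ≈ 0.63.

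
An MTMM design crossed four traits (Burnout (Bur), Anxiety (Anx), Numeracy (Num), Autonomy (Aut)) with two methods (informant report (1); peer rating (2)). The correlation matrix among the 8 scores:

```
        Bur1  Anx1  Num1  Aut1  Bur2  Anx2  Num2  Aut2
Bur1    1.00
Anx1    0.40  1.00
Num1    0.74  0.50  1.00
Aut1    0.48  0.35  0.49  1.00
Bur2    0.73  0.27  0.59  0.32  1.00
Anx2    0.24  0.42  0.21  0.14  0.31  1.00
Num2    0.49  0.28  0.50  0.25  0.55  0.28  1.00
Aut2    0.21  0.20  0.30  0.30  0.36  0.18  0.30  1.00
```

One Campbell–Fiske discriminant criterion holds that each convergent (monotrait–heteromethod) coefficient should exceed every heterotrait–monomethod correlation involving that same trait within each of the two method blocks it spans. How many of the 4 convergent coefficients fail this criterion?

Convergent coefficients and their comparison sets:
Bur (methods 1·2): 0.73 vs {0.40, 0.31, 0.74, 0.55, 0.48, 0.36} → fail.
Anx (methods 1·2): 0.42 vs {0.40, 0.31, 0.50, 0.28, 0.35, 0.18} → fail.
Num (methods 1·2): 0.50 vs {0.74, 0.55, 0.50, 0.28, 0.49, 0.30} → fail.
Aut (methods 1·2): 0.30 vs {0.48, 0.36, 0.35, 0.18, 0.49, 0.30} → fail.
4 of 4 fail.

4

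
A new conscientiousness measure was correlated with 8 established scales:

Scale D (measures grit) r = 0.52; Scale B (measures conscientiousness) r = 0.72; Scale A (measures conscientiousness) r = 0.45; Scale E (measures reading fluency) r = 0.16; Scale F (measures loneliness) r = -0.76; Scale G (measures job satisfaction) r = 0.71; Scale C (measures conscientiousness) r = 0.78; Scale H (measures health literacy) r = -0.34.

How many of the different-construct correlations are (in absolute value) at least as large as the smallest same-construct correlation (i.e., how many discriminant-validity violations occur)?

3

Convergent (same construct = conscientiousness): Scale B, Scale A, Scale C.
Smallest convergent = 0.45. Discriminant |r|: 0.52, 0.16, 0.76, 0.71, 0.34; count ≥ 0.45 → 3.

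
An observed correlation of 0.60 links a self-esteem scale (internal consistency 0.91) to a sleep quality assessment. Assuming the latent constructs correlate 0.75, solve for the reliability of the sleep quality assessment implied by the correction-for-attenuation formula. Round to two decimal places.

r_true = r_obs / √(r_xx · r_yy) ⇒ 0.75 = 0.60 / √(0.91 · r_yy).
√(0.91 · r_yy) = 0.60 / 0.75 = 0.8000; 0.91 · r_yy = 0.6400; r_yy = 0.6400 / 0.91 ≈ 0.70.

0.70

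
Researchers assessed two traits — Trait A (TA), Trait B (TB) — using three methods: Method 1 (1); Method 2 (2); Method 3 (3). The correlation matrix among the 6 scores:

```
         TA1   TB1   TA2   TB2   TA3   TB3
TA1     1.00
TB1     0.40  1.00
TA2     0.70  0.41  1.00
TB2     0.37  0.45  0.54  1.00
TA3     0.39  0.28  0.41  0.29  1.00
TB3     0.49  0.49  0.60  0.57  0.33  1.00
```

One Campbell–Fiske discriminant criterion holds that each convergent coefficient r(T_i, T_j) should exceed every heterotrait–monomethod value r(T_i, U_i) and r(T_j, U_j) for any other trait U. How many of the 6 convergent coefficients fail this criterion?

3

Convergent coefficients and their comparison sets:
TA (methods 1·2): 0.70 vs {0.40, 0.54} → pass.
TA (methods 1·3): 0.39 vs {0.40, 0.33} → fail.
TA (methods 2·3): 0.41 vs {0.54, 0.33} → fail.
TB (methods 1·2): 0.45 vs {0.40, 0.54} → fail.
TB (methods 1·3): 0.49 vs {0.40, 0.33} → pass.
TB (methods 2·3): 0.57 vs {0.54, 0.33} → pass.
3 of 6 fail.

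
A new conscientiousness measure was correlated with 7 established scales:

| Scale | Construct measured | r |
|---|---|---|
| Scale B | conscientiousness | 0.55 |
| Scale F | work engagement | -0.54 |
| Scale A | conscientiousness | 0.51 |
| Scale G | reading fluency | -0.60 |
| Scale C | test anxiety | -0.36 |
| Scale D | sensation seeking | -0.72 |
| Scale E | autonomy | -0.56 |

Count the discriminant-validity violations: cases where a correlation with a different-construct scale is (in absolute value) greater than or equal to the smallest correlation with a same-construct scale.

4

Convergent (same construct = conscientiousness): Scale B, Scale A.
Smallest convergent = 0.51. Discriminant |r|: 0.54, 0.60, 0.36, 0.72, 0.56; count ≥ 0.51 → 4.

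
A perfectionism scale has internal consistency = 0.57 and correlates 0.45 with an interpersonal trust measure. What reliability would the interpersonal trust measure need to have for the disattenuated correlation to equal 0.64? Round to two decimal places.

0.87

r_true = r_obs / √(r_xx · r_yy) ⇒ 0.64 = 0.45 / √(0.57 · r_yy).
√(0.57 · r_yy) = 0.45 / 0.64 = 0.7031; 0.57 · r_yy = 0.4943; r_yy = 0.4943 / 0.57 ≈ 0.87.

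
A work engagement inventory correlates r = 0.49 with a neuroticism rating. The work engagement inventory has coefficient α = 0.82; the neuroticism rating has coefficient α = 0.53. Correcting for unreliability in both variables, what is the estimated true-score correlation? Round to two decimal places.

r_true = r_obs / √(r_xx · r_yy) = 0.49 / √(0.82 × 0.53) = 0.49 / √0.4346 = 0.49 / 0.6592 ≈ 0.74.

0.74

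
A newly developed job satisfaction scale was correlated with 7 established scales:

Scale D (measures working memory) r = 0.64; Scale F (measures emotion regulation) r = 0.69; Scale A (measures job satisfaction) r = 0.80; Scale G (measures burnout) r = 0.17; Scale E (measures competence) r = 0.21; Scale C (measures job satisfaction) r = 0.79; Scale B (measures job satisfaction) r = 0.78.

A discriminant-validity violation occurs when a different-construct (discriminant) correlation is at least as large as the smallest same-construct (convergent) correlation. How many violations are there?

Convergent (same construct = job satisfaction): Scale A, Scale C, Scale B.
Smallest convergent = 0.78. Discriminant values: 0.64, 0.69, 0.17, 0.21; count ≥ 0.78 → 0.

0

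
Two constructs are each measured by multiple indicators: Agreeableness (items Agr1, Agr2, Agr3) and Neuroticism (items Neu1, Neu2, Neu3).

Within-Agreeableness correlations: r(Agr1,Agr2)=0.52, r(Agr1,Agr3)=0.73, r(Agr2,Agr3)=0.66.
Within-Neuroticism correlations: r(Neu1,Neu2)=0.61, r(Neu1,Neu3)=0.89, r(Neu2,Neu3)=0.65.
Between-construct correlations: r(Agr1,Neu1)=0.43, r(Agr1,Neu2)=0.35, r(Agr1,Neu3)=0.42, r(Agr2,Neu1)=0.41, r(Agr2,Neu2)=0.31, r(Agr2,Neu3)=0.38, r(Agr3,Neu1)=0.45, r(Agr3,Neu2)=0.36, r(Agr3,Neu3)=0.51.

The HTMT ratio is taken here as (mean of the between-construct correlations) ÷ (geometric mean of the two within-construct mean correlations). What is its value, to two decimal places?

Between-construct mean = 3.62/9 = 0.4022.
Mean within-Agr = 1.91/3 = 0.6367; mean within-Neu = 2.15/3 = 0.7167.
Geometric mean = √(0.6367 × 0.7167) = 0.6755.
HTMT = 0.4022 / 0.6755 = 0.60.

0.60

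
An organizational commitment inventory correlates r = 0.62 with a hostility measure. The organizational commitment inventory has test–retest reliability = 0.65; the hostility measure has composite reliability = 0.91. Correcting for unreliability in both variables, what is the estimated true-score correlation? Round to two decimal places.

r_true = r_obs / √(r_xx · r_yy) = 0.62 / √(0.65 × 0.91) = 0.62 / √0.5915 = 0.62 / 0.7691 ≈ 0.81.

0.81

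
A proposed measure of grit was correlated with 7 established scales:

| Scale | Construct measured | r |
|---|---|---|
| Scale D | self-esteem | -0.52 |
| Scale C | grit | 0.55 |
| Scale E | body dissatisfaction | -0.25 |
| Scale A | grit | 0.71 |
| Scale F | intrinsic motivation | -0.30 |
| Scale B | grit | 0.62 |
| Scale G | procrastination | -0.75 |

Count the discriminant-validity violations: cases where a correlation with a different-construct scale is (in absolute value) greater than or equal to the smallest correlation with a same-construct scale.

1

Convergent (same construct = grit): Scale C, Scale A, Scale B.
Smallest convergent = 0.55. Discriminant |r|: 0.52, 0.25, 0.30, 0.75; count ≥ 0.55 → 1.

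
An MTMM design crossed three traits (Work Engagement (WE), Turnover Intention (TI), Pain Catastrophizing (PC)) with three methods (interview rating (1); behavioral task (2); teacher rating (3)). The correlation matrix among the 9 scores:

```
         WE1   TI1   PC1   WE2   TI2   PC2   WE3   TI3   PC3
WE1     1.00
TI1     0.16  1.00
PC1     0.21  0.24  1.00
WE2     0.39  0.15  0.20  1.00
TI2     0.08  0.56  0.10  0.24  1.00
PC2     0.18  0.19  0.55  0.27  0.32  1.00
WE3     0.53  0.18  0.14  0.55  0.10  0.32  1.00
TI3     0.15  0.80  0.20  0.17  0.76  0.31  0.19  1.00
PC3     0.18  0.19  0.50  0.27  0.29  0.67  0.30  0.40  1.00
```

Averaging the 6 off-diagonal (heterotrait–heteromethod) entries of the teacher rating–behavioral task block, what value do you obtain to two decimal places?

HTHM values (method 3 × method 2): 0.10, 0.32, 0.17, 0.31, 0.27, 0.29; mean = 1.46/6 = 0.24.

0.24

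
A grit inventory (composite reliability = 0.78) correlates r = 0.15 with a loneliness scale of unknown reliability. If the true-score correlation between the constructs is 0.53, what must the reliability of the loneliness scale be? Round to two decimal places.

0.10

r_true = r_obs / √(r_xx · r_yy) ⇒ 0.53 = 0.15 / √(0.78 · r_yy).
√(0.78 · r_yy) = 0.15 / 0.53 = 0.2830; 0.78 · r_yy = 0.0801; r_yy = 0.0801 / 0.78 ≈ 0.10.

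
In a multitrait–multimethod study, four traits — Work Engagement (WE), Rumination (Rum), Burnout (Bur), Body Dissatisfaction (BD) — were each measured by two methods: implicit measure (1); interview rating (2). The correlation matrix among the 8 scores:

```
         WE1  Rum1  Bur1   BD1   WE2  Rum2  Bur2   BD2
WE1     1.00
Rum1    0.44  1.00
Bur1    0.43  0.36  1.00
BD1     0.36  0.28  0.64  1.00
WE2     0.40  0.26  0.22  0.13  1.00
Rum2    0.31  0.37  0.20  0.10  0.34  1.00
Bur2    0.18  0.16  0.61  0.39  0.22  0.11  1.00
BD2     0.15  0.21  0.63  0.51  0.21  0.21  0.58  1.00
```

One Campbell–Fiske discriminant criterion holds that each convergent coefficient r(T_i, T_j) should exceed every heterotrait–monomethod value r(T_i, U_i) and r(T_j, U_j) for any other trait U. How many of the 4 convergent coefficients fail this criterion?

4

Checking each validity diagonal entry against its comparison values:
WE (methods 1·2): 0.40 vs {0.44, 0.34, 0.43, 0.22, 0.36, 0.21} → fail.
Rum (methods 1·2): 0.37 vs {0.44, 0.34, 0.36, 0.11, 0.28, 0.21} → fail.
Bur (methods 1·2): 0.61 vs {0.43, 0.22, 0.36, 0.11, 0.64, 0.58} → fail.
BD (methods 1·2): 0.51 vs {0.36, 0.21, 0.28, 0.21, 0.64, 0.58} → fail.
4 of 4 fail.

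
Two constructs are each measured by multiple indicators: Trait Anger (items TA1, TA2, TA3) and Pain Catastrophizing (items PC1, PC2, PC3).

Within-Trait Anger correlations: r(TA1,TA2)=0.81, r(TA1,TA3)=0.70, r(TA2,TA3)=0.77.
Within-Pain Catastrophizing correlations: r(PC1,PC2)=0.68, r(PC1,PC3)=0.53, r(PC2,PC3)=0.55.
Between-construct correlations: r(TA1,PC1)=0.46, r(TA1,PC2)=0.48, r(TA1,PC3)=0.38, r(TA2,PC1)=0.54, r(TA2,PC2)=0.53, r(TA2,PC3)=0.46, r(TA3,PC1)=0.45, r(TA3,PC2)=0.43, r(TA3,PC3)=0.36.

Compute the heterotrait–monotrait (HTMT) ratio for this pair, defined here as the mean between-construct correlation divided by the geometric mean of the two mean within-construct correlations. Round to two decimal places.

Between-construct mean = 4.09/9 = 0.4544.
Mean within-TA = 2.28/3 = 0.7600; mean within-PC = 1.76/3 = 0.5867.
Geometric mean = √(0.7600 × 0.5867) = 0.6678.
HTMT = 0.4544 / 0.6678 = 0.68.

0.68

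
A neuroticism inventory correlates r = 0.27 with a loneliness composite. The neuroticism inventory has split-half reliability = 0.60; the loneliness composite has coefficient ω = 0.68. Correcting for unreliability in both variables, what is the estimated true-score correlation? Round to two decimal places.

r_true = r_obs / √(r_xx · r_yy) = 0.27 / √(0.60 × 0.68) = 0.27 / √0.4080 = 0.27 / 0.6387 ≈ 0.42.

0.42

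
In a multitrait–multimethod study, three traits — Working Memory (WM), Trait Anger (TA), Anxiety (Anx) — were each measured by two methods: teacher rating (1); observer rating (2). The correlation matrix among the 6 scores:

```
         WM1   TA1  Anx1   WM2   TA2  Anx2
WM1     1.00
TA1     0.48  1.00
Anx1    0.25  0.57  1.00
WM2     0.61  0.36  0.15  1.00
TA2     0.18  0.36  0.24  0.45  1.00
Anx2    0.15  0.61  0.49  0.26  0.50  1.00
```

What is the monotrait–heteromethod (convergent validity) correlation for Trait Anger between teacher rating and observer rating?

0.36

Same trait (TA), different methods: r(TA1, TA2) = 0.36.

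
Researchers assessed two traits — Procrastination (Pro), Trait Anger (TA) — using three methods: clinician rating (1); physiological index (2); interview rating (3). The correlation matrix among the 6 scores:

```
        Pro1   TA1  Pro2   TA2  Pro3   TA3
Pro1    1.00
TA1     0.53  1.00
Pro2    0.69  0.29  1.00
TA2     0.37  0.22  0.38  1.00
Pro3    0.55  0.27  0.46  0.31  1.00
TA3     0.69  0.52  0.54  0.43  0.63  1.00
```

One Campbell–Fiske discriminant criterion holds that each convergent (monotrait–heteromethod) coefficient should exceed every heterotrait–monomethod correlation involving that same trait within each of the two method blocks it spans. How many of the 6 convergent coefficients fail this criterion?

5

Each convergent coefficient versus the relevant comparison correlations:
Pro (methods 1·2): 0.69 vs {0.53, 0.38} → pass.
Pro (methods 1·3): 0.55 vs {0.53, 0.63} → fail.
Pro (methods 2·3): 0.46 vs {0.38, 0.63} → fail.
TA (methods 1·2): 0.22 vs {0.53, 0.38} → fail.
TA (methods 1·3): 0.52 vs {0.53, 0.63} → fail.
TA (methods 2·3): 0.43 vs {0.38, 0.63} → fail.
5 of 6 fail.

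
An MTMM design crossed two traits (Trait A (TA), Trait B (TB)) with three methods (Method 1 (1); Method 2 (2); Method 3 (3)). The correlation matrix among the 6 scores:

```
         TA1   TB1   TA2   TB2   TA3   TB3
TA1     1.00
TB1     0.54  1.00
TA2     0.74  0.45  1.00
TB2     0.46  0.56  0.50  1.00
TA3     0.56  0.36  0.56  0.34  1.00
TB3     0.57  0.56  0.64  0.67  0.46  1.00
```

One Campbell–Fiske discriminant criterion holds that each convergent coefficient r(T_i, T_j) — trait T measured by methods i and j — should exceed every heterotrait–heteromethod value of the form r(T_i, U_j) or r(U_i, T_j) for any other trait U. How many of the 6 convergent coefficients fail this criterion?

Convergent coefficients and their comparison sets:
TA (methods 1·2): 0.74 vs {0.46, 0.45} → pass.
TA (methods 1·3): 0.56 vs {0.57, 0.36} → fail.
TA (methods 2·3): 0.56 vs {0.64, 0.34} → fail.
TB (methods 1·2): 0.56 vs {0.45, 0.46} → pass.
TB (methods 1·3): 0.56 vs {0.36, 0.57} → fail.
TB (methods 2·3): 0.67 vs {0.34, 0.64} → pass.
3 of 6 fail.

3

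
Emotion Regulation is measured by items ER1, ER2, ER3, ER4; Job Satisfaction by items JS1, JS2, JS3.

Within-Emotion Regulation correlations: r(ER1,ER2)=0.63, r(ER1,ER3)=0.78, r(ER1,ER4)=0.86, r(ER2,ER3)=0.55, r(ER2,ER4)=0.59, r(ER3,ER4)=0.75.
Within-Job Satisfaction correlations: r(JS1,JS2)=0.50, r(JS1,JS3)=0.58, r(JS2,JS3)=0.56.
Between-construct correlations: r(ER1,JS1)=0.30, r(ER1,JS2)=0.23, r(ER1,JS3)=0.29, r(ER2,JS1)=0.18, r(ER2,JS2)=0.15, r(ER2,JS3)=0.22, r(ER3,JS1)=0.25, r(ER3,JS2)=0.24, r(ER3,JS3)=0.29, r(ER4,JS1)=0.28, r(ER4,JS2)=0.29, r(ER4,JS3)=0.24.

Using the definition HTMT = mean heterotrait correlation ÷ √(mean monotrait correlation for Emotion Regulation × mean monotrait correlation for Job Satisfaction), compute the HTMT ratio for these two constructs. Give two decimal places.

0.40

Mean heterotrait r = 2.96/12 = 0.2467.
Mean within-ER = 4.16/6 = 0.6933; mean within-JS = 1.64/3 = 0.5467.
Geometric mean = √(0.6933 × 0.5467) = 0.6157.
HTMT = 0.2467 / 0.6157 = 0.40.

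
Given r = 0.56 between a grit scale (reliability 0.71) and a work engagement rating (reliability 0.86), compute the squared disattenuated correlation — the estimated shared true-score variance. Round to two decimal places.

Disattenuated r = 0.56 / √(0.71 × 0.86) = 0.56 / 0.7814 = 0.7167.
Shared true-score variance = 0.7167² = 0.5137 ≈ 0.51.

0.51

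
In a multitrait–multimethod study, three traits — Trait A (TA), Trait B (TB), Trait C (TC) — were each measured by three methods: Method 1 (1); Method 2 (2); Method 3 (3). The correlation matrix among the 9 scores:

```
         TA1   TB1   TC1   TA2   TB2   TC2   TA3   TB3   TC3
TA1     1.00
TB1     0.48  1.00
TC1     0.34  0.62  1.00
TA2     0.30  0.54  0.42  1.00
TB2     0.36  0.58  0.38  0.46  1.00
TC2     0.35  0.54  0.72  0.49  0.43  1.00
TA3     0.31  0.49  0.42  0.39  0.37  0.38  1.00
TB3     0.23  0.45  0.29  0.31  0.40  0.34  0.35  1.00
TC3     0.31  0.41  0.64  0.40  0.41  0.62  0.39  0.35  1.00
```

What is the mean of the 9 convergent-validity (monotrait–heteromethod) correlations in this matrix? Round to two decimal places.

Convergent values: 0.30, 0.31, 0.39, 0.58, 0.45, 0.40, 0.72, 0.64, 0.62; mean = 4.41/9 = 0.49.

0.49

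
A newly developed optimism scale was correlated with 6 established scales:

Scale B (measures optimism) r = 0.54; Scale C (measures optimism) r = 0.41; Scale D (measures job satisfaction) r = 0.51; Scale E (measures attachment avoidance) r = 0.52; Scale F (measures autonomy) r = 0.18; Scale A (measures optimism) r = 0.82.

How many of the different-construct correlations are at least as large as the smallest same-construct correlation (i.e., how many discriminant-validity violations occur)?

Convergent (same construct = optimism): Scale B, Scale C, Scale A.
Smallest convergent = 0.41. Discriminant values: 0.51, 0.52, 0.18; count ≥ 0.41 → 2.

2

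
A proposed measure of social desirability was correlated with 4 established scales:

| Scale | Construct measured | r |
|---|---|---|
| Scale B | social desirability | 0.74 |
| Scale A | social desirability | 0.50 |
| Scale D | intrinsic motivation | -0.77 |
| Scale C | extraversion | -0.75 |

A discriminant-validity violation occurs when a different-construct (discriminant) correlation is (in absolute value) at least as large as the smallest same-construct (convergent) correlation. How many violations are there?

2

Convergent (same construct = social desirability): Scale B, Scale A.
Smallest convergent = 0.50. Discriminant |r|: 0.77, 0.75; count ≥ 0.50 → 2.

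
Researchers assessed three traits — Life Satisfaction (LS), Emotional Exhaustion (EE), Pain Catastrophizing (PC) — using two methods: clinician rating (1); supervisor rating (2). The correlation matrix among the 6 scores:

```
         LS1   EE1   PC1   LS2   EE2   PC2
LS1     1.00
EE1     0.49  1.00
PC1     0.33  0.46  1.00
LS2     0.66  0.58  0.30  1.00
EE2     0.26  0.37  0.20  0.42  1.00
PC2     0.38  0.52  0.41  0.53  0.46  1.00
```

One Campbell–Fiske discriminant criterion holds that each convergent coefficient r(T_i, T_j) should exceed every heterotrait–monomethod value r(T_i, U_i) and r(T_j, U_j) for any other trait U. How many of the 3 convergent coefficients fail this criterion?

Checking each validity diagonal entry against its comparison values:
LS (methods 1·2): 0.66 vs {0.49, 0.42, 0.33, 0.53} → pass.
EE (methods 1·2): 0.37 vs {0.49, 0.42, 0.46, 0.46} → fail.
PC (methods 1·2): 0.41 vs {0.33, 0.53, 0.46, 0.46} → fail.
2 of 3 fail.

2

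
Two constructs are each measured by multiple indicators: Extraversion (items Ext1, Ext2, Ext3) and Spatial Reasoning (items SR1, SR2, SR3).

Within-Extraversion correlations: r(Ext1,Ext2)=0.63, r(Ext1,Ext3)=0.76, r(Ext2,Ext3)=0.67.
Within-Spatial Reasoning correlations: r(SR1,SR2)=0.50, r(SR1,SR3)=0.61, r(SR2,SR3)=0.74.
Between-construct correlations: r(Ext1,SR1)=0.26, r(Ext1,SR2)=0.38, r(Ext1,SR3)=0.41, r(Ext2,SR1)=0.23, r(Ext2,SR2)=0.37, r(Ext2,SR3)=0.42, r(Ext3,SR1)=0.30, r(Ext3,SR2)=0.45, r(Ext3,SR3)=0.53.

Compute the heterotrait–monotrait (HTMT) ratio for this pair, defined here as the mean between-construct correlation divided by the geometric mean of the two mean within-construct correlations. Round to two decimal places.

0.57

Mean between = 3.35/9 = 0.3722.
Mean within-Ext = 2.06/3 = 0.6867; mean within-SR = 1.85/3 = 0.6167.
Geometric mean = √(0.6867 × 0.6167) = 0.6508.
HTMT = 0.3722 / 0.6508 = 0.57.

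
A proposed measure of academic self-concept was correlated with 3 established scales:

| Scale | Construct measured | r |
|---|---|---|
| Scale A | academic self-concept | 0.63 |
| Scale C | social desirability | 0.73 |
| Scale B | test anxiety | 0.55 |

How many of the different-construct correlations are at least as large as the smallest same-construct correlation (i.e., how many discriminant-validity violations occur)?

1

Convergent (same construct = academic self-concept): Scale A.
Smallest convergent = 0.63. Discriminant values: 0.73, 0.55; count ≥ 0.63 → 1.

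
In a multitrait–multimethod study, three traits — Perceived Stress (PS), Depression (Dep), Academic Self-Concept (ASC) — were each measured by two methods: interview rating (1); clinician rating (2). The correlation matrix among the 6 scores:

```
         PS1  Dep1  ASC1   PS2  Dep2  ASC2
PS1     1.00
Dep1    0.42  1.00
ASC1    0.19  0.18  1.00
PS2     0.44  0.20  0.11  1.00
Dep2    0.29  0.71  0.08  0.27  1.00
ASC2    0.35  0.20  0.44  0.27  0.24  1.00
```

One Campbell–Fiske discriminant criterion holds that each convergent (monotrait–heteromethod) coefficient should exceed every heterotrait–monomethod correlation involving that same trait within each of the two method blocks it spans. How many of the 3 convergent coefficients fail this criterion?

0

Each convergent coefficient versus the relevant comparison correlations:
PS (methods 1·2): 0.44 vs {0.42, 0.27, 0.19, 0.27} → pass.
Dep (methods 1·2): 0.71 vs {0.42, 0.27, 0.18, 0.24} → pass.
ASC (methods 1·2): 0.44 vs {0.19, 0.27, 0.18, 0.24} → pass.
0 of 3 fail.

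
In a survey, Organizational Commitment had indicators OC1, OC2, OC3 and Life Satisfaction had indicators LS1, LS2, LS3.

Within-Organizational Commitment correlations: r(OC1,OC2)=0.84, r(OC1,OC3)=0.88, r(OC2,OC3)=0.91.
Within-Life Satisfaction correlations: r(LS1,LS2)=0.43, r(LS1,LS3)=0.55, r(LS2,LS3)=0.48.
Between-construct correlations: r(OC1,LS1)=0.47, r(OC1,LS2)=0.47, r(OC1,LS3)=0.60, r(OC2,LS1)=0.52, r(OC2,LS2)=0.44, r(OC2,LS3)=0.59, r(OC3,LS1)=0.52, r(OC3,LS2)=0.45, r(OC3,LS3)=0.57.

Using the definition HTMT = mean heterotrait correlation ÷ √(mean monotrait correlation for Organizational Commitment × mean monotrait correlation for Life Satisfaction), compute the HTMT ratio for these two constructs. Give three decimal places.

0.788

Mean heterotrait r = 4.63/9 = 0.5144.
Mean within-OC = 2.63/3 = 0.8767; mean within-LS = 1.46/3 = 0.4867.
Geometric mean = √(0.8767 × 0.4867) = 0.6532.
HTMT = 0.5144 / 0.6532 = 0.788.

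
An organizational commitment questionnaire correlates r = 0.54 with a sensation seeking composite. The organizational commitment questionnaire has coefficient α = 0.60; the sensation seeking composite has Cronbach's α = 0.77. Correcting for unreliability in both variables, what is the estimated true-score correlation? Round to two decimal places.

r_true = r_obs / √(r_xx · r_yy) = 0.54 / √(0.60 × 0.77) = 0.54 / √0.4620 = 0.54 / 0.6797 ≈ 0.79.

0.79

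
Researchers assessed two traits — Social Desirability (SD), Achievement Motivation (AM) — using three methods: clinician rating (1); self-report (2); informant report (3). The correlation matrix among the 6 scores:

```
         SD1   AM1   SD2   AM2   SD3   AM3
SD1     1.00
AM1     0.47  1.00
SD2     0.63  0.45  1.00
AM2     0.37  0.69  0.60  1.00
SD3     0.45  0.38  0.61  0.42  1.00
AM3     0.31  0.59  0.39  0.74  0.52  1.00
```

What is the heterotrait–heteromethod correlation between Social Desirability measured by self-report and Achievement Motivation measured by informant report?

Different traits and methods: r(SD2, AM3) = 0.39.

0.39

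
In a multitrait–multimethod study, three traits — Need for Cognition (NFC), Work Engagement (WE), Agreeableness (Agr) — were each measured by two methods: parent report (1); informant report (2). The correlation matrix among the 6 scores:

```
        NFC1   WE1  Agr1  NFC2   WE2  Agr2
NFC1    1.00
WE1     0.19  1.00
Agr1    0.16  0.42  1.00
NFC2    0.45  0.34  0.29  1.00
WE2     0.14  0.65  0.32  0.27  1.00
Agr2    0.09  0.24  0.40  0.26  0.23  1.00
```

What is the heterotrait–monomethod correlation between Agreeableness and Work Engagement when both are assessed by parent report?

0.42

Different traits, same method: r(Agr1, WE1) = 0.42.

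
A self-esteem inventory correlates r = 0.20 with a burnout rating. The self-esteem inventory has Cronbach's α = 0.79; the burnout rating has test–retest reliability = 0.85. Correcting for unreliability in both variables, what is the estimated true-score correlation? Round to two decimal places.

0.24

r_true = r_obs / √(r_xx · r_yy) = 0.20 / √(0.79 × 0.85) = 0.20 / √0.6715 = 0.20 / 0.8195 ≈ 0.24.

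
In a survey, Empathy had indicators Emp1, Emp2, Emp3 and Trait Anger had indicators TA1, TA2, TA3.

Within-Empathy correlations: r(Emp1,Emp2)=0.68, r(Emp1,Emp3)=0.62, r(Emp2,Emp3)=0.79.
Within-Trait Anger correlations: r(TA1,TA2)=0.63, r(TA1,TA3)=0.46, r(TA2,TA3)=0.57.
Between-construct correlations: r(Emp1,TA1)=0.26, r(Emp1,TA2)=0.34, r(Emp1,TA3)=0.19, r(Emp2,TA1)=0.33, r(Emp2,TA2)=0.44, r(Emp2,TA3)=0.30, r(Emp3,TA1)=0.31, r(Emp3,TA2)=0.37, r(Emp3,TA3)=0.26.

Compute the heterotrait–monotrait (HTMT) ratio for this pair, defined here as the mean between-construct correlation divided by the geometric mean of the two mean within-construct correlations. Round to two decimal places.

0.50

Mean between = 2.80/9 = 0.3111.
Mean within-Emp = 2.09/3 = 0.6967; mean within-TA = 1.66/3 = 0.5533.
Geometric mean = √(0.6967 × 0.5533) = 0.6209.
HTMT = 0.3111 / 0.6209 = 0.50.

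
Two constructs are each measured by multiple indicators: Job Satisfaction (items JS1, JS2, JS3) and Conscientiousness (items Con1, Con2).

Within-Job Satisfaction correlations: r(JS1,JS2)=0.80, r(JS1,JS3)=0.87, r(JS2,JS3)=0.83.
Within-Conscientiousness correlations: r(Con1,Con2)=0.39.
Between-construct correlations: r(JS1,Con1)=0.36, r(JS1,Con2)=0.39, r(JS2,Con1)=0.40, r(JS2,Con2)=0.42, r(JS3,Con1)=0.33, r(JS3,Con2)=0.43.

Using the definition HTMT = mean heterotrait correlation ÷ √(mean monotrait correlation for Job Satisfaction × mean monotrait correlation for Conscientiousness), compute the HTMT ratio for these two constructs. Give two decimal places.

Between-construct mean = 2.33/6 = 0.3883.
Mean within-JS = 2.50/3 = 0.8333; mean within-Con = 0.39/1 = 0.3900.
Geometric mean = √(0.8333 × 0.3900) = 0.5701.
HTMT = 0.3883 / 0.5701 = 0.68.

0.68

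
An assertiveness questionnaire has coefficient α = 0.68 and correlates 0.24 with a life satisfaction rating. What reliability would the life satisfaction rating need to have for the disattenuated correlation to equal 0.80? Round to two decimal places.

r_true = r_obs / √(r_xx · r_yy) ⇒ 0.80 = 0.24 / √(0.68 · r_yy).
√(0.68 · r_yy) = 0.24 / 0.80 = 0.3000; 0.68 · r_yy = 0.0900; r_yy = 0.0900 / 0.68 ≈ 0.13.

0.13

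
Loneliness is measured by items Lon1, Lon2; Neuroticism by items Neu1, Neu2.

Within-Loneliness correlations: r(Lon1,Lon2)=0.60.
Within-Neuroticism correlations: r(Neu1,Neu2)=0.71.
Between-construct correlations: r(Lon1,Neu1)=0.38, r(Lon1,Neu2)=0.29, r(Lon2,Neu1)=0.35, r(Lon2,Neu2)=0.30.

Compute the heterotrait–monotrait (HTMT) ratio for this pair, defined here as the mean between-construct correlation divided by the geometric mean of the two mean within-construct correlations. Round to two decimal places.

0.51

Between-construct mean = 1.32/4 = 0.3300.
Mean within-Lon = 0.60/1 = 0.6000; mean within-Neu = 0.71/1 = 0.7100.
Geometric mean = √(0.6000 × 0.7100) = 0.6527.
HTMT = 0.3300 / 0.6527 = 0.51.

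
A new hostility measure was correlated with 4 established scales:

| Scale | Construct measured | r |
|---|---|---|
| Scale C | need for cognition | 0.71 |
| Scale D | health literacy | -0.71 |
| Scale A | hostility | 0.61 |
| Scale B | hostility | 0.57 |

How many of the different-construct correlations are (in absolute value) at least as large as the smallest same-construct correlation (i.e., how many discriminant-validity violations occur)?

2

Convergent (same construct = hostility): Scale A, Scale B.
Smallest convergent = 0.57. Discriminant |r|: 0.71, 0.71; count ≥ 0.57 → 2.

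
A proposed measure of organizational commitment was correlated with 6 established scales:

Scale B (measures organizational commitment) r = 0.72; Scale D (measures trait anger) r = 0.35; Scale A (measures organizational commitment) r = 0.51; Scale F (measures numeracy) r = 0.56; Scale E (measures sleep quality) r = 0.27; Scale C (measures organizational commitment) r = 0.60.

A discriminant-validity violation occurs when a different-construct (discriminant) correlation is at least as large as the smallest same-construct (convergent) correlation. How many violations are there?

Convergent (same construct = organizational commitment): Scale B, Scale A, Scale C.
Smallest convergent = 0.51. Discriminant values: 0.35, 0.56, 0.27; count ≥ 0.51 → 1.

1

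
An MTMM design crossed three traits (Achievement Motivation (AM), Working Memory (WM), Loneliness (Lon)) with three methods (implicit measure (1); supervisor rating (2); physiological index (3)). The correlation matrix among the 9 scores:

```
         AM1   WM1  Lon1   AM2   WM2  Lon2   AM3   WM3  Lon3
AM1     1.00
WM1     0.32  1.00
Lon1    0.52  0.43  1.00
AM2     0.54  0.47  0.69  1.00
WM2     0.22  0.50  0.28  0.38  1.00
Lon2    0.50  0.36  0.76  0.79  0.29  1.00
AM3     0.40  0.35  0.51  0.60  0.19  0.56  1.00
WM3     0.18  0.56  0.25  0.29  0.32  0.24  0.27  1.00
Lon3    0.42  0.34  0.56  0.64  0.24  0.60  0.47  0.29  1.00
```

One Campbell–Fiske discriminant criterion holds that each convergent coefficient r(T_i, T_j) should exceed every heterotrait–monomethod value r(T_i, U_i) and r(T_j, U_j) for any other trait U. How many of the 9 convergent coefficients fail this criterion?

6

Checking each validity diagonal entry against its comparison values:
AM (methods 1·2): 0.54 vs {0.32, 0.38, 0.52, 0.79} → fail.
AM (methods 1·3): 0.40 vs {0.32, 0.27, 0.52, 0.47} → fail.
AM (methods 2·3): 0.60 vs {0.38, 0.27, 0.79, 0.47} → fail.
WM (methods 1·2): 0.50 vs {0.32, 0.38, 0.43, 0.29} → pass.
WM (methods 1·3): 0.56 vs {0.32, 0.27, 0.43, 0.29} → pass.
WM (methods 2·3): 0.32 vs {0.38, 0.27, 0.29, 0.29} → fail.
Lon (methods 1·2): 0.76 vs {0.52, 0.79, 0.43, 0.29} → fail.
Lon (methods 1·3): 0.56 vs {0.52, 0.47, 0.43, 0.29} → pass.
Lon (methods 2·3): 0.60 vs {0.79, 0.47, 0.29, 0.29} → fail.
6 of 9 fail.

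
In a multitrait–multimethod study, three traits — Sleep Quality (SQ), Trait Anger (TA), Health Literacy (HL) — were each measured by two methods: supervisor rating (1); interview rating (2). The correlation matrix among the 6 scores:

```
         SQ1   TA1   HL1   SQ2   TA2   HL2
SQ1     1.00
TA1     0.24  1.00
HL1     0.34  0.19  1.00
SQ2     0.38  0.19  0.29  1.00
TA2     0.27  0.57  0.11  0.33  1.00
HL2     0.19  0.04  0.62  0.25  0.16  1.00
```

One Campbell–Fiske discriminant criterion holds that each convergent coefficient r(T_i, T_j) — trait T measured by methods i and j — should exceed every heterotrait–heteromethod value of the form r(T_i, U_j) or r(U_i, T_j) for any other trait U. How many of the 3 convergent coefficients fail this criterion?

0

Each convergent coefficient versus the relevant comparison correlations:
SQ (methods 1·2): 0.38 vs {0.27, 0.19, 0.19, 0.29} → pass.
TA (methods 1·2): 0.57 vs {0.19, 0.27, 0.04, 0.11} → pass.
HL (methods 1·2): 0.62 vs {0.29, 0.19, 0.11, 0.04} → pass.
0 of 3 fail.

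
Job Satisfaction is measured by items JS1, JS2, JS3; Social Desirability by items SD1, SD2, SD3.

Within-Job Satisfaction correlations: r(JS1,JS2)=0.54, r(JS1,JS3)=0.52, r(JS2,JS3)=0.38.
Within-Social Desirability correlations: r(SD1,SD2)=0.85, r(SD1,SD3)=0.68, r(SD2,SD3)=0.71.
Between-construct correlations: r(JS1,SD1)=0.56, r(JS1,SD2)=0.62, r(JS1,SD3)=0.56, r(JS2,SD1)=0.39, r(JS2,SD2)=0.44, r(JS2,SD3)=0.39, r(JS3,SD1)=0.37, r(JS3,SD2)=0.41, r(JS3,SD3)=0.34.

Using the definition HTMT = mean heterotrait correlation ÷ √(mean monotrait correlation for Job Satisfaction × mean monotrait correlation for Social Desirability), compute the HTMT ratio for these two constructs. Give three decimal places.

0.757

Mean heterotrait r = 4.08/9 = 0.4533.
Mean within-JS = 1.44/3 = 0.4800; mean within-SD = 2.24/3 = 0.7467.
Geometric mean = √(0.4800 × 0.7467) = 0.5987.
HTMT = 0.4533 / 0.5987 = 0.757.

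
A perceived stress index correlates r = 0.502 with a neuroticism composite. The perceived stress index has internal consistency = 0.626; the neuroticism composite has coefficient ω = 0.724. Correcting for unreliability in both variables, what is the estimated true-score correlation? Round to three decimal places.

0.746

r_true = r_obs / √(r_xx · r_yy) = 0.502 / √(0.626 × 0.724) = 0.502 / √0.453224 = 0.502 / 0.6732 ≈ 0.746.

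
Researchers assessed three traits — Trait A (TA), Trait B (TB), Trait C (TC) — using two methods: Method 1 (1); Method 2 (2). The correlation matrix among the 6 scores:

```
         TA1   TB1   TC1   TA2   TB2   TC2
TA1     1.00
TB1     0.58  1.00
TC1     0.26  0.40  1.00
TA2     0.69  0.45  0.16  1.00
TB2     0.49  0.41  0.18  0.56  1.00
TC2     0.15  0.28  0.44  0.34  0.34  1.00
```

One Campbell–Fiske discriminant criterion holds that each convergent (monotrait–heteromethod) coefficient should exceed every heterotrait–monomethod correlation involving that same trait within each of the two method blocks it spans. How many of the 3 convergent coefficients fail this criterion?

Convergent coefficients and their comparison sets:
TA (methods 1·2): 0.69 vs {0.58, 0.56, 0.26, 0.34} → pass.
TB (methods 1·2): 0.41 vs {0.58, 0.56, 0.40, 0.34} → fail.
TC (methods 1·2): 0.44 vs {0.26, 0.34, 0.40, 0.34} → pass.
1 of 3 fail.

1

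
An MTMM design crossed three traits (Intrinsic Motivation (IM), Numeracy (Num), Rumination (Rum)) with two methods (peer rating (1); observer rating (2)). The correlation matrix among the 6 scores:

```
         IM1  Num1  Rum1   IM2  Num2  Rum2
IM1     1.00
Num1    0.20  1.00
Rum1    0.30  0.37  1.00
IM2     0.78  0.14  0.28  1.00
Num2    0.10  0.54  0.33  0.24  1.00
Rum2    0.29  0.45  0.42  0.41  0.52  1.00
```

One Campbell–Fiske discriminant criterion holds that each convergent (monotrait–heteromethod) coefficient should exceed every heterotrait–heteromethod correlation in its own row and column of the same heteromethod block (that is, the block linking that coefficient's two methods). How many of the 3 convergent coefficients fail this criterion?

Each convergent coefficient versus the relevant comparison correlations:
IM (methods 1·2): 0.78 vs {0.10, 0.14, 0.29, 0.28} → pass.
Num (methods 1·2): 0.54 vs {0.14, 0.10, 0.45, 0.33} → pass.
Rum (methods 1·2): 0.42 vs {0.28, 0.29, 0.33, 0.45} → fail.
1 of 3 fail.

1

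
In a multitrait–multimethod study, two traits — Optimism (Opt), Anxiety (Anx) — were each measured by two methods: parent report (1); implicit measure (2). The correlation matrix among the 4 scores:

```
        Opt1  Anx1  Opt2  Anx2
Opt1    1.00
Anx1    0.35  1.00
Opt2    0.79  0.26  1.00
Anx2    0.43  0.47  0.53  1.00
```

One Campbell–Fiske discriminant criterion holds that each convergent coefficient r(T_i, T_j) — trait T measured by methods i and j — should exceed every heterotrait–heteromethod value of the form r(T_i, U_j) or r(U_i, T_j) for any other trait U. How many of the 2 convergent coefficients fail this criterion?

0

Convergent coefficients and their comparison sets:
Opt (methods 1·2): 0.79 vs {0.43, 0.26} → pass.
Anx (methods 1·2): 0.47 vs {0.26, 0.43} → pass.
0 of 2 fail.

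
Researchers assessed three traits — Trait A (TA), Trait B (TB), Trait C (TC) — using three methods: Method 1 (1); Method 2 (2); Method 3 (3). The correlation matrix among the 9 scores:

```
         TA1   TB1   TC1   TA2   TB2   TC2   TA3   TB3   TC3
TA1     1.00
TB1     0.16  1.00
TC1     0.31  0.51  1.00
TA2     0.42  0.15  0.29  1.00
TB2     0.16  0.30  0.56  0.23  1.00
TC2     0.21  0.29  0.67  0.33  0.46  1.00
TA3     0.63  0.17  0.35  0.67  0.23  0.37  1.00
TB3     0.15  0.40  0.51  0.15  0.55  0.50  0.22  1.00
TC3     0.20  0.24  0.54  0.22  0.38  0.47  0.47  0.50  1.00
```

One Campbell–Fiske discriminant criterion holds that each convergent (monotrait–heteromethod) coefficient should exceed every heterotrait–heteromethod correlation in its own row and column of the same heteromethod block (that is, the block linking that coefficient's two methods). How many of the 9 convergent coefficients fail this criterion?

3

Convergent coefficients and their comparison sets:
TA (methods 1·2): 0.42 vs {0.16, 0.15, 0.21, 0.29} → pass.
TA (methods 1·3): 0.63 vs {0.15, 0.17, 0.20, 0.35} → pass.
TA (methods 2·3): 0.67 vs {0.15, 0.23, 0.22, 0.37} → pass.
TB (methods 1·2): 0.30 vs {0.15, 0.16, 0.29, 0.56} → fail.
TB (methods 1·3): 0.40 vs {0.17, 0.15, 0.24, 0.51} → fail.
TB (methods 2·3): 0.55 vs {0.23, 0.15, 0.38, 0.50} → pass.
TC (methods 1·2): 0.67 vs {0.29, 0.21, 0.56, 0.29} → pass.
TC (methods 1·3): 0.54 vs {0.35, 0.20, 0.51, 0.24} → pass.
TC (methods 2·3): 0.47 vs {0.37, 0.22, 0.50, 0.38} → fail.
3 of 9 fail.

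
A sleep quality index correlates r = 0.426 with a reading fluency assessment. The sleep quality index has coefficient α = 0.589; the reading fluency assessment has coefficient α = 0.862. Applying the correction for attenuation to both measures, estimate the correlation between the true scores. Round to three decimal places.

0.598

r_true = r_obs / √(r_xx · r_yy) = 0.426 / √(0.589 × 0.862) = 0.426 / √0.507718 = 0.426 / 0.7125 ≈ 0.598.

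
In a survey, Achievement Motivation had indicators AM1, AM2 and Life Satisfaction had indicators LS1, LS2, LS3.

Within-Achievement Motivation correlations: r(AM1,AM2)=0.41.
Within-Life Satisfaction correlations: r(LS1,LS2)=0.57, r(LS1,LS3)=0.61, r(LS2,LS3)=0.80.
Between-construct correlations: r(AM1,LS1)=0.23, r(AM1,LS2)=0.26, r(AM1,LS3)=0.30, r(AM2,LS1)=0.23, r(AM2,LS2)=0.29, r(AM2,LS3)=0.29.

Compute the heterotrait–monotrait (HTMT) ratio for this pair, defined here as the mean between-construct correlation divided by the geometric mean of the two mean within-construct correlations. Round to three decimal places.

Mean between = 1.60/6 = 0.2667.
Mean within-AM = 0.41/1 = 0.4100; mean within-LS = 1.98/3 = 0.6600.
Geometric mean = √(0.4100 × 0.6600) = 0.5202.
HTMT = 0.2667 / 0.5202 = 0.513.

0.513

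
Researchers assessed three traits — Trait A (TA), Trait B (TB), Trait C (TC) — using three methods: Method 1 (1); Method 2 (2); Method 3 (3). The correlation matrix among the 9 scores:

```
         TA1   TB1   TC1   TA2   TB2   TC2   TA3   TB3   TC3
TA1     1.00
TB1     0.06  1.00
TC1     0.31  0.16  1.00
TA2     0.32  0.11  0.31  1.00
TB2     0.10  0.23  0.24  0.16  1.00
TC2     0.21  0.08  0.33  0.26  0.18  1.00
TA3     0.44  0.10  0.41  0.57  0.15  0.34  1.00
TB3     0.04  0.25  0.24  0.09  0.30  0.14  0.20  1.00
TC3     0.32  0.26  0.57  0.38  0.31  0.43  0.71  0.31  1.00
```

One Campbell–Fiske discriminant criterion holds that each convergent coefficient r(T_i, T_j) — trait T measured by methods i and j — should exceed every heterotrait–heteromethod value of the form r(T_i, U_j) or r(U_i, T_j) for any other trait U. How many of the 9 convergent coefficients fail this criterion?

Convergent coefficients and their comparison sets:
TA (methods 1·2): 0.32 vs {0.10, 0.11, 0.21, 0.31} → pass.
TA (methods 1·3): 0.44 vs {0.04, 0.10, 0.32, 0.41} → pass.
TA (methods 2·3): 0.57 vs {0.09, 0.15, 0.38, 0.34} → pass.
TB (methods 1·2): 0.23 vs {0.11, 0.10, 0.08, 0.24} → fail.
TB (methods 1·3): 0.25 vs {0.10, 0.04, 0.26, 0.24} → fail.
TB (methods 2·3): 0.30 vs {0.15, 0.09, 0.31, 0.14} → fail.
TC (methods 1·2): 0.33 vs {0.31, 0.21, 0.24, 0.08} → pass.
TC (methods 1·3): 0.57 vs {0.41, 0.32, 0.24, 0.26} → pass.
TC (methods 2·3): 0.43 vs {0.34, 0.38, 0.14, 0.31} → pass.
3 of 9 fail.

3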